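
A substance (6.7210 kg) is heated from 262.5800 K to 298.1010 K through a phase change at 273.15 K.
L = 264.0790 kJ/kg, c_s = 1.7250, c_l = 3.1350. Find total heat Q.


Q1 (sensible, solid) = 6.7210 * 1.7250 * 10.5700 = 122.5457 kJ
Q2 (latent) = 6.7210 * 264.0790 = 1774.8750 kJ
Q3 (sensible, liquid) = 6.7210 * 3.1350 * 24.9510 = 525.7259 kJ
Q_total = 2423.1466 kJ

2423.1466 kJ


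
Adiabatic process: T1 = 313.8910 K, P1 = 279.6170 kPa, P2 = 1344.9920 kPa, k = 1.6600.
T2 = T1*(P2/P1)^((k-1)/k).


(k-1)/k = 0.3976
(P2/P1)^exp = 1.8673
T2 = 313.8910 * 1.8673 = 586.1349 K

586.1349 K


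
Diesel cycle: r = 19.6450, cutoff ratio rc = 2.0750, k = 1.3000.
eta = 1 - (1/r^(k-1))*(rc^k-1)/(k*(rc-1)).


r^(k-1) = 2.4433
rc^k = 2.5830
eta = 0.5364 = 53.6391%

53.6391%


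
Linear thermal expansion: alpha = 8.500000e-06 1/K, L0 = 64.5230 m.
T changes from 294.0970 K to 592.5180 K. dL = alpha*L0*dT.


dT = 298.4210 K
dL = 8.500000e-06 * 64.5230 * 298.4210 = 0.163668 m
L_final = 64.686668 m

dL = 0.163668 m


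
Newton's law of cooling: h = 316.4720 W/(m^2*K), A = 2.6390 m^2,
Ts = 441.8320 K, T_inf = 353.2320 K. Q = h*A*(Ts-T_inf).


dT = 88.6000 K
Q = 316.4720 * 2.6390 * 88.6000 = 73996.0273 W

73996.0273 W


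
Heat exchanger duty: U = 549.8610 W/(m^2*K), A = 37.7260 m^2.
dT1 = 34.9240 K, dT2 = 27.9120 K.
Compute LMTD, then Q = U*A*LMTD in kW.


LMTD = 31.2872 K
Q = 549.8610 * 37.7260 * 31.2872 = 649022.3972 W = 649.0224 kW

649.0224 kW


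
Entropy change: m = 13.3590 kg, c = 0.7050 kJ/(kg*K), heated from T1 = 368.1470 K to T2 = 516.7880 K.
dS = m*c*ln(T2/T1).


T2/T1 = 1.4038
ln(T2/T1) = 0.3392
dS = 13.3590 * 0.7050 * 0.3392 = 3.1942 kJ/K

3.1942 kJ/K


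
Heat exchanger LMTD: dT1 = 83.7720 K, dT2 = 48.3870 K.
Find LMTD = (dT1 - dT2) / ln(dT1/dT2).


dT1/dT2 = 1.7313
ln(dT1/dT2) = 0.5489
LMTD = 35.3850 / 0.5489 = 64.4691 K

64.4691 K


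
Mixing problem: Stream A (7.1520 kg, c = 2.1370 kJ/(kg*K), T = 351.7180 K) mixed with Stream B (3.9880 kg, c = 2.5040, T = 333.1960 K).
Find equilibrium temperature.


num = 8702.8753
den = 25.2698
Tf = 344.3986 K

344.3986 K


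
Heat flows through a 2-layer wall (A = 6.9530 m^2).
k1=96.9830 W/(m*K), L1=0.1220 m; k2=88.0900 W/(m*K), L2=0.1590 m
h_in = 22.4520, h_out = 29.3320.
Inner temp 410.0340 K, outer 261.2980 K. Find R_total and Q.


R_conv_in = 1/(22.4520*6.9530) = 0.0064
R_1 = 0.1220/(96.9830*6.9530) = 0.0002
R_2 = 0.1590/(88.0900*6.9530) = 0.0003
R_conv_out = 1/(29.3320*6.9530) = 0.0049
R_total = 0.0117 K/W
Q = 148.7360 / 0.0117 = 12658.8331 W

R_total = 0.0117 K/W, Q = 12658.8331 W


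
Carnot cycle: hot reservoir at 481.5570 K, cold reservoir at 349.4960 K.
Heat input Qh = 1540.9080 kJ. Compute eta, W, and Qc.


eta = 1 - 349.4960/481.5570 = 0.2742
W = 0.2742 * 1540.9080 = 422.5748 kJ
Qc = 1540.9080 - 422.5748 = 1118.3332 kJ

eta = 27.4238%, W = 422.5748 kJ, Qc = 1118.3332 kJ


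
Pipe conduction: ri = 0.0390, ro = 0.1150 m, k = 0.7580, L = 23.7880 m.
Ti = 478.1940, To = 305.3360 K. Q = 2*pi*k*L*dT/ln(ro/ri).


dT = 172.8580 K
ln(ro/ri) = 1.0814
Q = 2*pi*0.7580*23.7880*172.8580 / 1.0814 = 18110.1471 W

18110.1471 W


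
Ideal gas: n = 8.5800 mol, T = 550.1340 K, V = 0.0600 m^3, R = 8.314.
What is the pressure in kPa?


P = nRT/V = 8.5800 * 8.314 * 550.1340 / 0.0600
= 39243.3248 / 0.0600 = 654055.4129 Pa = 654.0554 kPa

654.0554 kPa


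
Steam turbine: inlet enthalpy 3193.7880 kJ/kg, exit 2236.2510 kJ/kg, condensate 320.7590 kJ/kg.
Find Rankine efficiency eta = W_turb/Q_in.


W = 957.5370 kJ/kg
Q_in = 2873.0290 kJ/kg
eta = 0.3333 = 33.3285%

eta = 33.3285%


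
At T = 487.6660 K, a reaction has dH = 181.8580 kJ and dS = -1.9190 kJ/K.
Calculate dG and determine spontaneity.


T*dS = 487.6660 * -1.9190 = -935.8311 kJ
dG = 181.8580 + 935.8311 = 1117.6891 kJ (non-spontaneous)

dG = 1117.6891 kJ, non-spontaneous


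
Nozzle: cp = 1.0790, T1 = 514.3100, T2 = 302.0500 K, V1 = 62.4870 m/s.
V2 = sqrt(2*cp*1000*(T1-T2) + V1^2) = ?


dT = 212.2600 K
2*cp*1000*dT = 458057.0800
V1^2 = 3904.6252
V2 = sqrt(461961.7052) = 679.6776 m/s

679.6776 m/s


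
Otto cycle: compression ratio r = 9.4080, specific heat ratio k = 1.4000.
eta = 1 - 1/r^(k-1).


r^(k-1) = 2.4513
eta = 1 - 1/2.4513 = 0.5921 = 59.2056%

59.2056%


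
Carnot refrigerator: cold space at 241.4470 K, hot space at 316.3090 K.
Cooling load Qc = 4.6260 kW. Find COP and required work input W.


COP = 241.4470 / 74.8620 = 3.2252
W = 4.6260 / 3.2252 = 1.4343 kW

COP = 3.2252, W = 1.4343 kW


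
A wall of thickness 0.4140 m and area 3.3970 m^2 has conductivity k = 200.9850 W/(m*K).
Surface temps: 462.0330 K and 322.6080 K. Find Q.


dT = 139.4250 K
Q = 200.9850 * 3.3970 * 139.4250 / 0.4140 = 229932.0467 W

229932.0467 W


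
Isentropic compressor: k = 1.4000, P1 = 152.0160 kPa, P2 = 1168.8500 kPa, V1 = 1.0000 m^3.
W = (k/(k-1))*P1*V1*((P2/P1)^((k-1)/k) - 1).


(k-1)/k = 0.2857
(P2/P1)^exp = 1.7910
W = 3.5000 * 152.0160 * 1.0000 * (1.7910 - 1) = 420.8782 kJ

420.8782 kJ


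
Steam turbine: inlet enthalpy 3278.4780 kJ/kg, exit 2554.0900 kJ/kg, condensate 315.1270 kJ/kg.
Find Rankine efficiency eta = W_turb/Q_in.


W = 724.3880 kJ/kg
Q_in = 2963.3510 kJ/kg
eta = 0.2444 = 24.4449%

eta = 24.4449%


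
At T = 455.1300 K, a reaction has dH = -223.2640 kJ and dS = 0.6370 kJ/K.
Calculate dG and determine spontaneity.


T*dS = 455.1300 * 0.6370 = 289.9178 kJ
dG = -223.2640 - 289.9178 = -513.1818 kJ (spontaneous)

dG = -513.1818 kJ, spontaneous


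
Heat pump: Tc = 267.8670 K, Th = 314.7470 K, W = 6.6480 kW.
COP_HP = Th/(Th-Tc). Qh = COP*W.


COP = 314.7470 / 46.8800 = 6.7139
Qh = 6.7139 * 6.6480 = 44.6339 kW

COP = 6.7139, Qh = 44.6339 kW


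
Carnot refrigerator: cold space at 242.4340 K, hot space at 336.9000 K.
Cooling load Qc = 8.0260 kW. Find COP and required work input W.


COP = 242.4340 / 94.4660 = 2.5664
W = 8.0260 / 2.5664 = 3.1274 kW

COP = 2.5664, W = 3.1274 kW


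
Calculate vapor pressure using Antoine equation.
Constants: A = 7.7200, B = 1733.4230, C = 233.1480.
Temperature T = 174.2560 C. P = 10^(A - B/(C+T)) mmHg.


C+T = 407.4040
B/(C+T) = 4.2548
log10(P) = 7.7200 - 4.2548 = 3.4652
P = 10^3.4652 = 2918.7632 mmHg

2918.7632 mmHg


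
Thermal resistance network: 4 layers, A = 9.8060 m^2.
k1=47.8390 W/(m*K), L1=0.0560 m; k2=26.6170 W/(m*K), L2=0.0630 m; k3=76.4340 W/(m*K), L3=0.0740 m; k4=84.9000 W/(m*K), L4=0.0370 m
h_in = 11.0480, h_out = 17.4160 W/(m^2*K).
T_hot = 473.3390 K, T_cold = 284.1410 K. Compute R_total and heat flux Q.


R_conv_in = 1/(11.0480*9.8060) = 0.0092
R_1 = 0.0560/(47.8390*9.8060) = 0.0001
R_2 = 0.0630/(26.6170*9.8060) = 0.0002
R_3 = 0.0740/(76.4340*9.8060) = 9.8731e-05
R_4 = 0.0370/(84.9000*9.8060) = 4.4443e-05
R_conv_out = 1/(17.4160*9.8060) = 0.0059
R_total = 0.0156 K/W
Q = 189.1980 / 0.0156 = 12135.9746 W

R_total = 0.0156 K/W, Q = 12135.9746 W


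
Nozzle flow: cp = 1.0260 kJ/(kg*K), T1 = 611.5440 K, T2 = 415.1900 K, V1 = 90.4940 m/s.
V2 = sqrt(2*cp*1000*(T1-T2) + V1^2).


dT = 196.3540 K
2*cp*1000*dT = 402918.4080
V1^2 = 8189.1640
V2 = sqrt(411107.5720) = 641.1767 m/s

641.1767 m/s


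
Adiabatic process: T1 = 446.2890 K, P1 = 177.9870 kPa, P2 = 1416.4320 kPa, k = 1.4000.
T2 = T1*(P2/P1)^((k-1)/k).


(k-1)/k = 0.2857
(P2/P1)^exp = 1.8087
T2 = 446.2890 * 1.8087 = 807.2160 K

807.2160 K


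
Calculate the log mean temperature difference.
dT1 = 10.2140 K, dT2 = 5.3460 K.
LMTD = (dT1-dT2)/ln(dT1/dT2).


dT1/dT2 = 1.9106
ln(dT1/dT2) = 0.6474
LMTD = 4.8680 / 0.6474 = 7.5192 K

7.5192 K


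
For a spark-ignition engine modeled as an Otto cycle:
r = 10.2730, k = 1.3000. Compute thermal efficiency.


r^(k-1) = 2.0114
eta = 1 - 1/2.0114 = 0.5028 = 50.2846%

50.2846%


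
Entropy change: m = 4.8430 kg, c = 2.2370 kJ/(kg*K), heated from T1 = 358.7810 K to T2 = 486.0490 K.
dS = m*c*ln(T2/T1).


T2/T1 = 1.3547
ln(T2/T1) = 0.3036
dS = 4.8430 * 2.2370 * 0.3036 = 3.2891 kJ/K

3.2891 kJ/K


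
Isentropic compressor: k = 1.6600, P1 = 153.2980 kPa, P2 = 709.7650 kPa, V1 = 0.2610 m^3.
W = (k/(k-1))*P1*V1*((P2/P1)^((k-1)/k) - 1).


(k-1)/k = 0.3976
(P2/P1)^exp = 1.8392
W = 2.5152 * 153.2980 * 0.2610 * (1.8392 - 1) = 84.4507 kJ

84.4507 kJ


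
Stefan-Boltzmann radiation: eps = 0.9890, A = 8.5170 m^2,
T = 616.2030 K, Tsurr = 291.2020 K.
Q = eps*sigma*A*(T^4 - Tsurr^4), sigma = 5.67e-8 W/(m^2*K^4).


T^4 = 1.4418e+11
Tsurr^4 = 7.1908e+09
Q = 0.9890 * 5.67e-8 * 8.5170 * 1.3699e+11 = 65424.7414 W

65424.7414 W


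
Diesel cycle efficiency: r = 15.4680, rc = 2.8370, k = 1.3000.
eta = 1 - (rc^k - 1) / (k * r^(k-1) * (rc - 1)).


r^(k-1) = 2.2742
rc^k = 3.8790
eta = 0.4699 = 46.9903%

46.9903%


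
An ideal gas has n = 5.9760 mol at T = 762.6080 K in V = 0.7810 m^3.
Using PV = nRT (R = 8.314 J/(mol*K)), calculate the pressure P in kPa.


P = nRT/V = 5.9760 * 8.314 * 762.6080 / 0.7810
= 37889.7697 / 0.7810 = 48514.4299 Pa = 48.5144 kPa

48.5144 kPa


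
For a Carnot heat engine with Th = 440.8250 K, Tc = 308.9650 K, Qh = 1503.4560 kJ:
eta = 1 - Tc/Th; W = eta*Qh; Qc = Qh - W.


eta = 1 - 308.9650/440.8250 = 0.2991
W = 0.2991 * 1503.4560 = 449.7152 kJ
Qc = 1503.4560 - 449.7152 = 1053.7408 kJ

eta = 29.9121%, W = 449.7152 kJ, Qc = 1053.7408 kJ


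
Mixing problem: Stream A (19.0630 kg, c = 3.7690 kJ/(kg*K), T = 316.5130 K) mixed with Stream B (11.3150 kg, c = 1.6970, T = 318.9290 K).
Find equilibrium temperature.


num = 28864.9002
den = 91.0500
Tf = 317.0225 K

317.0225 K


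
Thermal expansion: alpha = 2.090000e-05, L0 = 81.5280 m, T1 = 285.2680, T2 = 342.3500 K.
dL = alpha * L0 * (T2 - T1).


dT = 57.0820 K
dL = 2.090000e-05 * 81.5280 * 57.0820 = 0.097264 m
L_final = 81.625264 m

dL = 0.097264 m


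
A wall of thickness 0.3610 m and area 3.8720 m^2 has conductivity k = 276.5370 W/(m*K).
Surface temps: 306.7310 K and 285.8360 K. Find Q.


dT = 20.8950 K
Q = 276.5370 * 3.8720 * 20.8950 / 0.3610 = 61976.0323 W

61976.0323 W


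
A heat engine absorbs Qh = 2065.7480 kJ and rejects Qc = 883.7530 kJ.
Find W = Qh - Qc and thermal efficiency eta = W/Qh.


W = 2065.7480 - 883.7530 = 1181.9950 kJ
eta = 1181.9950 / 2065.7480 = 0.5722 = 57.2187%

W = 1181.9950 kJ, eta = 57.2187%


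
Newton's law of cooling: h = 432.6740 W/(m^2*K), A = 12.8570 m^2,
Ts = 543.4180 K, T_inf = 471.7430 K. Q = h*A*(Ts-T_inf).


dT = 71.6750 K
Q = 432.6740 * 12.8570 * 71.6750 = 398720.1134 W

398720.1134 W


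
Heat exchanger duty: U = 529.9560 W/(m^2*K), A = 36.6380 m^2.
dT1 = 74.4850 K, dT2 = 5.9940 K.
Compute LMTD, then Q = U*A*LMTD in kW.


LMTD = 27.1807 K
Q = 529.9560 * 36.6380 * 27.1807 = 527754.9570 W = 527.7550 kW

527.7550 kW


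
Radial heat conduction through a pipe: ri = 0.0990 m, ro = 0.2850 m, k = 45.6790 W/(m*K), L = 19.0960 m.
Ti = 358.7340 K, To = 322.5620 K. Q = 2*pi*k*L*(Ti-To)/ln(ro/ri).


dT = 36.1720 K
ln(ro/ri) = 1.0574
Q = 2*pi*45.6790*19.0960*36.1720 / 1.0574 = 187492.8347 W

187492.8347 W


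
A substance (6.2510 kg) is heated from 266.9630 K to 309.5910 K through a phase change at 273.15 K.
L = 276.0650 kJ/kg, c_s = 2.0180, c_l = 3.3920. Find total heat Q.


Q1 (sensible, solid) = 6.2510 * 2.0180 * 6.1870 = 78.0460 kJ
Q2 (latent) = 6.2510 * 276.0650 = 1725.6823 kJ
Q3 (sensible, liquid) = 6.2510 * 3.3920 * 36.4410 = 772.6728 kJ
Q_total = 2576.4011 kJ

2576.4011 kJ


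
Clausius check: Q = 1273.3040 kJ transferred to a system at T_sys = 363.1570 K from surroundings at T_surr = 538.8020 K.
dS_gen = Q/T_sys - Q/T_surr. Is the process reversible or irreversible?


dS_sys = 1273.3040/363.1570 = 3.5062 kJ/K
dS_surr = -1273.3040/538.8020 = -2.3632 kJ/K
dS_gen = 3.5062 - 2.3632 = 1.1430 kJ/K (irreversible)

dS_gen = 1.1430 kJ/K, irreversible


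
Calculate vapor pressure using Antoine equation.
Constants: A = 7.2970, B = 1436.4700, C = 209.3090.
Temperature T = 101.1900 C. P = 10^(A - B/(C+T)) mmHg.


C+T = 310.4990
B/(C+T) = 4.6263
log10(P) = 7.2970 - 4.6263 = 2.6707
P = 10^2.6707 = 468.4602 mmHg

468.4602 mmHg


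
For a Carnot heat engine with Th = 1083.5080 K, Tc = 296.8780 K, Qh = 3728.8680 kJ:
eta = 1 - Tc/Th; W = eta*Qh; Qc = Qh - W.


eta = 1 - 296.8780/1083.5080 = 0.7260
W = 0.7260 * 3728.8680 = 2707.1692 kJ
Qc = 3728.8680 - 2707.1692 = 1021.6988 kJ

eta = 72.6003%, W = 2707.1692 kJ, Qc = 1021.6988 kJ


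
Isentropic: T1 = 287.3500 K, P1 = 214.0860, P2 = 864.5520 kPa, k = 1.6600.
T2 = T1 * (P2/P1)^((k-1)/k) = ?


(k-1)/k = 0.3976
(P2/P1)^exp = 1.7419
T2 = 287.3500 * 1.7419 = 500.5317 K

500.5317 K


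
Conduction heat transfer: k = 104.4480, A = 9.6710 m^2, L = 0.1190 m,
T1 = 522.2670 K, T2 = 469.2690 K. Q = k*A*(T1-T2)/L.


dT = 52.9980 K
Q = 104.4480 * 9.6710 * 52.9980 / 0.1190 = 449866.8907 W

449866.8907 W


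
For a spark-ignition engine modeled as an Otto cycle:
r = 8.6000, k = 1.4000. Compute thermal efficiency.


r^(k-1) = 2.3648
eta = 1 - 1/2.3648 = 0.5771 = 57.7136%

57.7136%


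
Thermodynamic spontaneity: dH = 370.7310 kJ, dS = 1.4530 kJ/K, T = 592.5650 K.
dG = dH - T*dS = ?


T*dS = 592.5650 * 1.4530 = 860.9969 kJ
dG = 370.7310 - 860.9969 = -490.2659 kJ (spontaneous)

dG = -490.2659 kJ, spontaneous


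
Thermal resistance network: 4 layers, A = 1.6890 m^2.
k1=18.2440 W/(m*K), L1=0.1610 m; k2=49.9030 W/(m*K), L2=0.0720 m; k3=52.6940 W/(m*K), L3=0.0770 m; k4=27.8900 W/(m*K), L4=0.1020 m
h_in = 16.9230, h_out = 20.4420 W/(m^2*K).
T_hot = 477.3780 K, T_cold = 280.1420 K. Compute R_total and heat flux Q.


R_conv_in = 1/(16.9230*1.6890) = 0.0350
R_1 = 0.1610/(18.2440*1.6890) = 0.0052
R_2 = 0.0720/(49.9030*1.6890) = 0.0009
R_3 = 0.0770/(52.6940*1.6890) = 0.0009
R_4 = 0.1020/(27.8900*1.6890) = 0.0022
R_conv_out = 1/(20.4420*1.6890) = 0.0290
R_total = 0.0731 K/W
Q = 197.2360 / 0.0731 = 2699.6914 W

R_total = 0.0731 K/W, Q = 2699.6914 W


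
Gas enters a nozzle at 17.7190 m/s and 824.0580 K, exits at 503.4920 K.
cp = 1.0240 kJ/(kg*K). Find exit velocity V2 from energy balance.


dT = 320.5660 K
2*cp*1000*dT = 656519.1680
V1^2 = 313.9630
V2 = sqrt(656833.1310) = 810.4524 m/s

810.4524 m/s


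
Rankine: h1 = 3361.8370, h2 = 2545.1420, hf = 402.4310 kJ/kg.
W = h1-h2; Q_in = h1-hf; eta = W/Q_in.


W = 816.6950 kJ/kg
Q_in = 2959.4060 kJ/kg
eta = 0.2760 = 27.5966%

eta = 27.5966%


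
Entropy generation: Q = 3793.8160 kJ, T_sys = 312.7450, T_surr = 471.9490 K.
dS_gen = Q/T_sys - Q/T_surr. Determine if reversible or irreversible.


dS_sys = 3793.8160/312.7450 = 12.1307 kJ/K
dS_surr = -3793.8160/471.9490 = -8.0386 kJ/K
dS_gen = 12.1307 - 8.0386 = 4.0921 kJ/K (irreversible)

dS_gen = 4.0921 kJ/K, irreversible


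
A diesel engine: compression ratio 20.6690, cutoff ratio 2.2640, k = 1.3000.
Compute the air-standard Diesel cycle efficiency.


r^(k-1) = 2.4808
rc^k = 2.8929
eta = 0.5356 = 53.5645%

53.5645%


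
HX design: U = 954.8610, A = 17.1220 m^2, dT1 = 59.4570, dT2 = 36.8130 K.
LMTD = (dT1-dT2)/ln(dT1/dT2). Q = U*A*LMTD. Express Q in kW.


LMTD = 47.2338 K
Q = 954.8610 * 17.1220 * 47.2338 = 772231.7693 W = 772.2318 kW

772.2318 kW


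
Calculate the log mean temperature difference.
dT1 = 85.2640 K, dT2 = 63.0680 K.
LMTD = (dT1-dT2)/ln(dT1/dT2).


dT1/dT2 = 1.3519
ln(dT1/dT2) = 0.3015
LMTD = 22.1960 / 0.3015 = 73.6091 K

73.6091 K


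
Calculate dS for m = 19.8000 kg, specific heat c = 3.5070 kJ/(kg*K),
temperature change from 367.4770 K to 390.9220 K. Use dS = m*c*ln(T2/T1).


T2/T1 = 1.0638
ln(T2/T1) = 0.0618
dS = 19.8000 * 3.5070 * 0.0618 = 4.2946 kJ/K

4.2946 kJ/K


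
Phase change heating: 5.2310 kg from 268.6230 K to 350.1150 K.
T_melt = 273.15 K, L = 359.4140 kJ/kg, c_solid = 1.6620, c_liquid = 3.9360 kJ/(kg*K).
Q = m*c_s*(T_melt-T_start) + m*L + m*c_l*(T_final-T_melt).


Q1 (sensible, solid) = 5.2310 * 1.6620 * 4.5270 = 39.3574 kJ
Q2 (latent) = 5.2310 * 359.4140 = 1880.0946 kJ
Q3 (sensible, liquid) = 5.2310 * 3.9360 * 76.9650 = 1584.6490 kJ
Q_total = 3504.1010 kJ

3504.1010 kJ


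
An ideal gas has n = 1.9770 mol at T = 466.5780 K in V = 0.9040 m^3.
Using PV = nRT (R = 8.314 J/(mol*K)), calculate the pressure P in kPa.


P = nRT/V = 1.9770 * 8.314 * 466.5780 / 0.9040
= 7669.0390 / 0.9040 = 8483.4502 Pa = 8.4835 kPa

8.4835 kPa


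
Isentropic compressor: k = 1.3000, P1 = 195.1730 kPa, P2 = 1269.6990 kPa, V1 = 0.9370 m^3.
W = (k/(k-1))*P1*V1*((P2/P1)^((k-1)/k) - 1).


(k-1)/k = 0.2308
(P2/P1)^exp = 1.5406
W = 4.3333 * 195.1730 * 0.9370 * (1.5406 - 1) = 428.3808 kJ

428.3808 kJ


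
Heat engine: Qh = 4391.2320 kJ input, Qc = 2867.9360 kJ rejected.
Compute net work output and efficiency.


W = 4391.2320 - 2867.9360 = 1523.2960 kJ
eta = 1523.2960 / 4391.2320 = 0.3469 = 34.6895%

W = 1523.2960 kJ, eta = 34.6895%


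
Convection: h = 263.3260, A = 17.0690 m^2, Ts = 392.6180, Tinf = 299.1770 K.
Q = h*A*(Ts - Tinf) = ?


dT = 93.4410 K
Q = 263.3260 * 17.0690 * 93.4410 = 419990.3367 W

419990.3367 W


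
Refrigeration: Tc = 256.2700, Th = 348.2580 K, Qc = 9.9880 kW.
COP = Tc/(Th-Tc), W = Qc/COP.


COP = 256.2700 / 91.9880 = 2.7859
W = 9.9880 / 2.7859 = 3.5852 kW

COP = 2.7859, W = 3.5852 kW


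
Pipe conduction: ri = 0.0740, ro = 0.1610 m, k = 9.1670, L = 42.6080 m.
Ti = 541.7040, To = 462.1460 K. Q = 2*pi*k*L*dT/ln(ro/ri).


dT = 79.5580 K
ln(ro/ri) = 0.7773
Q = 2*pi*9.1670*42.6080*79.5580 / 0.7773 = 251172.1578 W

251172.1578 W


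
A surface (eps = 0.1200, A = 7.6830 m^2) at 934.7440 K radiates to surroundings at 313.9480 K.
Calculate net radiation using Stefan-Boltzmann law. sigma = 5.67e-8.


T^4 = 7.6343e+11
Tsurr^4 = 9.7147e+09
Q = 0.1200 * 5.67e-8 * 7.6830 * 7.5372e+11 = 39400.7050 W

39400.7050 W


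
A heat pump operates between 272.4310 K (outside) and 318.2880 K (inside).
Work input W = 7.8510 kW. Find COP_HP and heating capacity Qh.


COP = 318.2880 / 45.8570 = 6.9409
Qh = 6.9409 * 7.8510 = 54.4929 kW

COP = 6.9409, Qh = 54.4929 kW


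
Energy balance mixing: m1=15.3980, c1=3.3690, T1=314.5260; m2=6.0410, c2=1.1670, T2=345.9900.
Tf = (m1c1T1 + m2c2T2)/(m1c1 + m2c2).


num = 18755.4839
den = 58.9257
Tf = 318.2903 K

318.2903 K


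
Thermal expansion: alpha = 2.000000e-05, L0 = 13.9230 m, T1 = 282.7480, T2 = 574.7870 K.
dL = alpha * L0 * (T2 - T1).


dT = 292.0390 K
dL = 2.000000e-05 * 13.9230 * 292.0390 = 0.081321 m
L_final = 14.004321 m

dL = 0.081321 m


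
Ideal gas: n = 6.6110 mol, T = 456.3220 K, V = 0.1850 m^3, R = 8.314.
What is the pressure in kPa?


P = nRT/V = 6.6110 * 8.314 * 456.3220 / 0.1850
= 25081.2158 / 0.1850 = 135574.1394 Pa = 135.5741 kPa

135.5741 kPa


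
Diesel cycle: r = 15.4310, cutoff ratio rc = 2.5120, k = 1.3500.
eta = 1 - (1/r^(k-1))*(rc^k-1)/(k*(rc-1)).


r^(k-1) = 2.6058
rc^k = 3.4676
eta = 0.5361 = 53.6075%

53.6075%


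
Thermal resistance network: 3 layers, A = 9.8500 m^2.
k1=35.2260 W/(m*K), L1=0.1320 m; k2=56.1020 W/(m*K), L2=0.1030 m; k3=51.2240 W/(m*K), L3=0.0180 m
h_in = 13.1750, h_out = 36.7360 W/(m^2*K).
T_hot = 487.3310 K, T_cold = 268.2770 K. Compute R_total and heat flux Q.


R_conv_in = 1/(13.1750*9.8500) = 0.0077
R_1 = 0.1320/(35.2260*9.8500) = 0.0004
R_2 = 0.1030/(56.1020*9.8500) = 0.0002
R_3 = 0.0180/(51.2240*9.8500) = 3.5675e-05
R_conv_out = 1/(36.7360*9.8500) = 0.0028
R_total = 0.0111 K/W
Q = 219.0540 / 0.0111 = 19784.8726 W

R_total = 0.0111 K/W, Q = 19784.8726 W


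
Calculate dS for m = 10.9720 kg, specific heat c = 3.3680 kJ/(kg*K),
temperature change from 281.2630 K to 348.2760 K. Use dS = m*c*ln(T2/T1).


T2/T1 = 1.2383
ln(T2/T1) = 0.2137
dS = 10.9720 * 3.3680 * 0.2137 = 7.8972 kJ/K

7.8972 kJ/K


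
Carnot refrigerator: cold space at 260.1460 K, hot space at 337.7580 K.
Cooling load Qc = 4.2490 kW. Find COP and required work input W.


COP = 260.1460 / 77.6120 = 3.3519
W = 4.2490 / 3.3519 = 1.2676 kW

COP = 3.3519, W = 1.2676 kW


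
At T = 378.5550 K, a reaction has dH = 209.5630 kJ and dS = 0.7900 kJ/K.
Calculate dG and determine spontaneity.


T*dS = 378.5550 * 0.7900 = 299.0584 kJ
dG = 209.5630 - 299.0584 = -89.4955 kJ (spontaneous)

dG = -89.4955 kJ, spontaneous


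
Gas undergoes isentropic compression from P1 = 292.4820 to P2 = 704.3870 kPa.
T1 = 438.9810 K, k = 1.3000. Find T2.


(k-1)/k = 0.2308
(P2/P1)^exp = 1.2249
T2 = 438.9810 * 1.2249 = 537.6915 K

537.6915 K


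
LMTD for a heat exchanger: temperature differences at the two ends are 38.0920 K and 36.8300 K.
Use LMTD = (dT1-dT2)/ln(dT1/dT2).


dT1/dT2 = 1.0343
ln(dT1/dT2) = 0.0337
LMTD = 1.2620 / 0.0337 = 37.4575 K

37.4575 K


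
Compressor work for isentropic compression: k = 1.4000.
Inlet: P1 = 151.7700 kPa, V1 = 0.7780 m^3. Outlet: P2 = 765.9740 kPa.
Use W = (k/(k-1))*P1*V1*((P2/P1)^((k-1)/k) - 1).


(k-1)/k = 0.2857
(P2/P1)^exp = 1.5881
W = 3.5000 * 151.7700 * 0.7780 * (1.5881 - 1) = 243.0248 kJ

243.0248 kJ


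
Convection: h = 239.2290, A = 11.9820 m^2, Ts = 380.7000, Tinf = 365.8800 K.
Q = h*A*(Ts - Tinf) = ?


dT = 14.8200 K
Q = 239.2290 * 11.9820 * 14.8200 = 42480.6686 W

42480.6686 W


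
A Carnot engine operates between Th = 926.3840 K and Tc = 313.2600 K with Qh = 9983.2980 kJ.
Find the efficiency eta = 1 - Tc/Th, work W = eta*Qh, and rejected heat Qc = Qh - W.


eta = 1 - 313.2600/926.3840 = 0.6618
W = 0.6618 * 9983.2980 = 6607.4108 kJ
Qc = 9983.2980 - 6607.4108 = 3375.8872 kJ

eta = 66.1846%, W = 6607.4108 kJ, Qc = 3375.8872 kJ


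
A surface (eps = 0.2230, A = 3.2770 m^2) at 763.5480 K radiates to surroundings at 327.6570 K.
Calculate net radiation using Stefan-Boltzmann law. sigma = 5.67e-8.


T^4 = 3.3990e+11
Tsurr^4 = 1.1526e+10
Q = 0.2230 * 5.67e-8 * 3.2770 * 3.2837e+11 = 13605.8965 W

13605.8965 W


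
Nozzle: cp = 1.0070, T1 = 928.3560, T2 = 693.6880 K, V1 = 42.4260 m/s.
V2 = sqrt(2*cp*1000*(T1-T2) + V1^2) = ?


dT = 234.6680 K
2*cp*1000*dT = 472621.3520
V1^2 = 1799.9655
V2 = sqrt(474421.3175) = 688.7825 m/s

688.7825 m/s


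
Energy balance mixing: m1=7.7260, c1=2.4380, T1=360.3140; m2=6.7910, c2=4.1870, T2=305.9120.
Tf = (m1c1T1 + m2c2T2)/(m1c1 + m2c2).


num = 15485.1466
den = 47.2699
Tf = 327.5900 K

327.5900 K


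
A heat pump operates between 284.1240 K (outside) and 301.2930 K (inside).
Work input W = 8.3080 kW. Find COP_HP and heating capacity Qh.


COP = 301.2930 / 17.1690 = 17.5487
Qh = 17.5487 * 8.3080 = 145.7943 kW

COP = 17.5487, Qh = 145.7943 kW


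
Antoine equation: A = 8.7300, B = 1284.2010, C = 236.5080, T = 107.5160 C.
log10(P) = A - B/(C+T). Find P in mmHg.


C+T = 344.0240
B/(C+T) = 3.7329
log10(P) = 8.7300 - 3.7329 = 4.9971
P = 10^4.9971 = 99338.5901 mmHg

99338.5901 mmHg


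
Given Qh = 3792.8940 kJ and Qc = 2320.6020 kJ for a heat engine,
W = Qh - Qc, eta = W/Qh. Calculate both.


W = 3792.8940 - 2320.6020 = 1472.2920 kJ
eta = 1472.2920 / 3792.8940 = 0.3882 = 38.8171%

W = 1472.2920 kJ, eta = 38.8171%


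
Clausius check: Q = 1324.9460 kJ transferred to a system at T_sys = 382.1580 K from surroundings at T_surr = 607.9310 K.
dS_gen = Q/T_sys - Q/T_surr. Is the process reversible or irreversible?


dS_sys = 1324.9460/382.1580 = 3.4670 kJ/K
dS_surr = -1324.9460/607.9310 = -2.1794 kJ/K
dS_gen = 3.4670 - 2.1794 = 1.2876 kJ/K (irreversible)

dS_gen = 1.2876 kJ/K, irreversible


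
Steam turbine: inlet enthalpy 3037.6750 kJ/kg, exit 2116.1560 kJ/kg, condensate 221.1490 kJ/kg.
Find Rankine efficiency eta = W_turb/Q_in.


W = 921.5190 kJ/kg
Q_in = 2816.5260 kJ/kg
eta = 0.3272 = 32.7183%

eta = 32.7183%


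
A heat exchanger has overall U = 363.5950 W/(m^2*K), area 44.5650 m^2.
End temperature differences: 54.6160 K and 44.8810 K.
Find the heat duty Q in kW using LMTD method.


LMTD = 49.5893 K
Q = 363.5950 * 44.5650 * 49.5893 = 803526.4456 W = 803.5264 kW

803.5264 kW


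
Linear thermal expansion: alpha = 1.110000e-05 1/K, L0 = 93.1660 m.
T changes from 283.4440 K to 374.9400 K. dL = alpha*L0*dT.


dT = 91.4960 K
dL = 1.110000e-05 * 93.1660 * 91.4960 = 0.094620 m
L_final = 93.260620 m

dL = 0.094620 m


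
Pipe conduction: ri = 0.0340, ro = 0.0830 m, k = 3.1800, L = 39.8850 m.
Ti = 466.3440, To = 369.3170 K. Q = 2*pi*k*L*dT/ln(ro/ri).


dT = 97.0270 K
ln(ro/ri) = 0.8925
Q = 2*pi*3.1800*39.8850*97.0270 / 0.8925 = 86638.4463 W

86638.4463 W


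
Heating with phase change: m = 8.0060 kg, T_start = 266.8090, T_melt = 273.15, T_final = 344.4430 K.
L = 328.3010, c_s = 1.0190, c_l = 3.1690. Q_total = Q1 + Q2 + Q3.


Q1 (sensible, solid) = 8.0060 * 1.0190 * 6.3410 = 51.7306 kJ
Q2 (latent) = 8.0060 * 328.3010 = 2628.3778 kJ
Q3 (sensible, liquid) = 8.0060 * 3.1690 * 71.2930 = 1808.7757 kJ
Q_total = 4488.8841 kJ

4488.8841 kJ


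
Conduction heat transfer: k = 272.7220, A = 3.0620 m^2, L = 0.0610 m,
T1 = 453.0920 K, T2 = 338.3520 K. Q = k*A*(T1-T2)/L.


dT = 114.7400 K
Q = 272.7220 * 3.0620 * 114.7400 / 0.0610 = 1570761.9413 W

1570761.9413 W


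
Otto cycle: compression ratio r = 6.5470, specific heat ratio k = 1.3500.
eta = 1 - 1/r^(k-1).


r^(k-1) = 1.9303
eta = 1 - 1/1.9303 = 0.4819 = 48.1934%

48.1934%


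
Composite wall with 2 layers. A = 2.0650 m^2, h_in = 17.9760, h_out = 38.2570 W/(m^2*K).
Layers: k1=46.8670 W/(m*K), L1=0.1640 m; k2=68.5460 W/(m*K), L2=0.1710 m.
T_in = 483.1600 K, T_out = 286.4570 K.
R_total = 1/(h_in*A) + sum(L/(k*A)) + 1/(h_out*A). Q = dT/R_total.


R_conv_in = 1/(17.9760*2.0650) = 0.0269
R_1 = 0.1640/(46.8670*2.0650) = 0.0017
R_2 = 0.1710/(68.5460*2.0650) = 0.0012
R_conv_out = 1/(38.2570*2.0650) = 0.0127
R_total = 0.0425 K/W
Q = 196.7030 / 0.0425 = 4628.2967 W

R_total = 0.0425 K/W, Q = 4628.2967 W


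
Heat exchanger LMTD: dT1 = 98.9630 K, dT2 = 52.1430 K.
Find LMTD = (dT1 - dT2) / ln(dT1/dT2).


dT1/dT2 = 1.8979
ln(dT1/dT2) = 0.6408
LMTD = 46.8200 / 0.6408 = 73.0699 K

73.0699 K


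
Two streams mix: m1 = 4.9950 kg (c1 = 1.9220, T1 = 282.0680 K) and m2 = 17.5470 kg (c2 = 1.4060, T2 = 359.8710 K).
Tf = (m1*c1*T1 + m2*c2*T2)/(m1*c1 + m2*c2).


num = 11586.3698
den = 34.2715
Tf = 338.0762 K

338.0762 K


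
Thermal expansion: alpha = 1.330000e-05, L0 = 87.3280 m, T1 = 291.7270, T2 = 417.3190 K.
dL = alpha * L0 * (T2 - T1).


dT = 125.5920 K
dL = 1.330000e-05 * 87.3280 * 125.5920 = 0.145870 m
L_final = 87.473870 m

dL = 0.145870 m


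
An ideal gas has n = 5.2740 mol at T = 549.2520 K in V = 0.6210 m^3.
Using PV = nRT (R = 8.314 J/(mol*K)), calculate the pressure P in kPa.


P = nRT/V = 5.2740 * 8.314 * 549.2520 / 0.6210
= 24083.6215 / 0.6210 = 38781.9991 Pa = 38.7820 kPa

38.7820 kPa


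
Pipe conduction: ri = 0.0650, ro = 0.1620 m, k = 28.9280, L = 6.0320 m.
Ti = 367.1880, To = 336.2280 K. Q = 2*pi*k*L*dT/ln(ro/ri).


dT = 30.9600 K
ln(ro/ri) = 0.9132
Q = 2*pi*28.9280*6.0320*30.9600 / 0.9132 = 37169.8106 W

37169.8106 W


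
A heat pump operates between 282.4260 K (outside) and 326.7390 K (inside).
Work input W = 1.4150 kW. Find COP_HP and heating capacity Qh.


COP = 326.7390 / 44.3130 = 7.3734
Qh = 7.3734 * 1.4150 = 10.4334 kW

COP = 7.3734, Qh = 10.4334 kW


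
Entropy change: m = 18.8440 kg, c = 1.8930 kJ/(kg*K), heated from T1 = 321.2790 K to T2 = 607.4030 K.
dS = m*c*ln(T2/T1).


T2/T1 = 1.8906
ln(T2/T1) = 0.6369
dS = 18.8440 * 1.8930 * 0.6369 = 22.7187 kJ/K

22.7187 kJ/K


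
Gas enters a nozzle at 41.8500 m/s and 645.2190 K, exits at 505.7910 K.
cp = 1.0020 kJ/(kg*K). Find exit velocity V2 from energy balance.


dT = 139.4280 K
2*cp*1000*dT = 279413.7120
V1^2 = 1751.4225
V2 = sqrt(281165.1345) = 530.2501 m/s

530.2501 m/s


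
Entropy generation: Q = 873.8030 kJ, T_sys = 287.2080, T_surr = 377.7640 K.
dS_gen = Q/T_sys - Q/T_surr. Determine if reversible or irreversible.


dS_sys = 873.8030/287.2080 = 3.0424 kJ/K
dS_surr = -873.8030/377.7640 = -2.3131 kJ/K
dS_gen = 3.0424 - 2.3131 = 0.7293 kJ/K (irreversible)

dS_gen = 0.7293 kJ/K, irreversible


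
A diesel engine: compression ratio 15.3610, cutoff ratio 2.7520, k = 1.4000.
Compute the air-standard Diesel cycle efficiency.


r^(k-1) = 2.9824
rc^k = 4.1258
eta = 0.5727 = 57.2702%

57.2702%


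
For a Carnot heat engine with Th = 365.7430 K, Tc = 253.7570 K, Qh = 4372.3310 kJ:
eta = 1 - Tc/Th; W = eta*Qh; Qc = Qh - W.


eta = 1 - 253.7570/365.7430 = 0.3062
W = 0.3062 * 4372.3310 = 1338.7539 kJ
Qc = 4372.3310 - 1338.7539 = 3033.5771 kJ

eta = 30.6188%, W = 1338.7539 kJ, Qc = 3033.5771 kJ


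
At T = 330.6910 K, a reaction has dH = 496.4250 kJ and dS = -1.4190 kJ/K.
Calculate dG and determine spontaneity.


T*dS = 330.6910 * -1.4190 = -469.2505 kJ
dG = 496.4250 + 469.2505 = 965.6755 kJ (non-spontaneous)

dG = 965.6755 kJ, non-spontaneous


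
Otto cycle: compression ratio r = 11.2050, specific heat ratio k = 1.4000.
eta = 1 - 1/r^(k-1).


r^(k-1) = 2.6288
eta = 1 - 1/2.6288 = 0.6196 = 61.9605%

61.9605%


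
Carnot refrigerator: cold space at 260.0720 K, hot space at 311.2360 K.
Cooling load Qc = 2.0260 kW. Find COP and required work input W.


COP = 260.0720 / 51.1640 = 5.0831
W = 2.0260 / 5.0831 = 0.3986 kW

COP = 5.0831, W = 0.3986 kW


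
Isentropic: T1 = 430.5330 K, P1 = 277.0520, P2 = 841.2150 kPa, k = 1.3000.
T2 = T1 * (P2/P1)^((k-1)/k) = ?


(k-1)/k = 0.2308
(P2/P1)^exp = 1.2921
T2 = 430.5330 * 1.2921 = 556.3102 K

556.3102 K


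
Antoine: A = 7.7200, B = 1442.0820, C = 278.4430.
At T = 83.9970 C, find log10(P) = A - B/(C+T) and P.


C+T = 362.4400
B/(C+T) = 3.9788
log10(P) = 7.7200 - 3.9788 = 3.7412
P = 10^3.7412 = 5510.4136 mmHg

5510.4136 mmHg


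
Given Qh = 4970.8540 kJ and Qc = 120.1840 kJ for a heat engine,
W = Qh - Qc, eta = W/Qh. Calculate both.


W = 4970.8540 - 120.1840 = 4850.6700 kJ
eta = 4850.6700 / 4970.8540 = 0.9758 = 97.5822%

W = 4850.6700 kJ, eta = 97.5822%


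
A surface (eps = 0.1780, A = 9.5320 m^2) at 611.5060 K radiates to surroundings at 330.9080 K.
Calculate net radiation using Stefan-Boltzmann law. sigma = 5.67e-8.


T^4 = 1.3983e+11
Tsurr^4 = 1.1990e+10
Q = 0.1780 * 5.67e-8 * 9.5320 * 1.2784e+11 = 12298.6007 W

12298.6007 W


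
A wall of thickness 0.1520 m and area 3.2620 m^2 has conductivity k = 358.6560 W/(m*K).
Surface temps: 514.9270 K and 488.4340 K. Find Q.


dT = 26.4930 K
Q = 358.6560 * 3.2620 * 26.4930 / 0.1520 = 203915.2043 W

203915.2043 W


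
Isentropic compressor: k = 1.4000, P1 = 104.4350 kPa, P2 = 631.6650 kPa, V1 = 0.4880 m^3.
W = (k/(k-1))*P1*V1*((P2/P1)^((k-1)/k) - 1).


(k-1)/k = 0.2857
(P2/P1)^exp = 1.6723
W = 3.5000 * 104.4350 * 0.4880 * (1.6723 - 1) = 119.9296 kJ

119.9296 kJ


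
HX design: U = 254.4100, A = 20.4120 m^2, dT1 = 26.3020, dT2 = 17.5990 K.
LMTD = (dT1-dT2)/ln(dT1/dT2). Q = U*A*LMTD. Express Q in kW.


LMTD = 21.6599 K
Q = 254.4100 * 20.4120 * 21.6599 = 112480.0898 W = 112.4801 kW

112.4801 kW


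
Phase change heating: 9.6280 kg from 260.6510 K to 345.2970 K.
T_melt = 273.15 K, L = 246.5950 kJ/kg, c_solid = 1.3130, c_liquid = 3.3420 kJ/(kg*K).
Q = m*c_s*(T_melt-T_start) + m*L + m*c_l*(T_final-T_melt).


Q1 (sensible, solid) = 9.6280 * 1.3130 * 12.4990 = 158.0069 kJ
Q2 (latent) = 9.6280 * 246.5950 = 2374.2167 kJ
Q3 (sensible, liquid) = 9.6280 * 3.3420 * 72.1470 = 2321.4579 kJ
Q_total = 4853.6814 kJ

4853.6814 kJ


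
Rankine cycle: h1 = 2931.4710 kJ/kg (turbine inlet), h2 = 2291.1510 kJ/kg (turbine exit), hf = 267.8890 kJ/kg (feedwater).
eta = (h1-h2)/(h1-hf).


W = 640.3200 kJ/kg
Q_in = 2663.5820 kJ/kg
eta = 0.2404 = 24.0398%

eta = 24.0398%


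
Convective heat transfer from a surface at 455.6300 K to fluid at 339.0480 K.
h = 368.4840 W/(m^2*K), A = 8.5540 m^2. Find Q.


dT = 116.5820 K
Q = 368.4840 * 8.5540 * 116.5820 = 367467.8788 W

367467.8788 W


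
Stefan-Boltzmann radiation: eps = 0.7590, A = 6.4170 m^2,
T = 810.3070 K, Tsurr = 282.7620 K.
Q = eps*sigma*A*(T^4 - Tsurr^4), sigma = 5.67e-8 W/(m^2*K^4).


T^4 = 4.3112e+11
Tsurr^4 = 6.3927e+09
Q = 0.7590 * 5.67e-8 * 6.4170 * 4.2473e+11 = 117291.6911 W

117291.6911 W


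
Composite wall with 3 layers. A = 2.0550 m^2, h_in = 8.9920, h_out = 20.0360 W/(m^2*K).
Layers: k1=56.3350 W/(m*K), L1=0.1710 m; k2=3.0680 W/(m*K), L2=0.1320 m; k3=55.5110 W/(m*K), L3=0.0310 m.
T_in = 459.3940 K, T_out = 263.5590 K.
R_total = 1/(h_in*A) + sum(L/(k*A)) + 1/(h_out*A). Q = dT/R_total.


R_conv_in = 1/(8.9920*2.0550) = 0.0541
R_1 = 0.1710/(56.3350*2.0550) = 0.0015
R_2 = 0.1320/(3.0680*2.0550) = 0.0209
R_3 = 0.0310/(55.5110*2.0550) = 0.0003
R_conv_out = 1/(20.0360*2.0550) = 0.0243
R_total = 0.1011 K/W
Q = 195.8350 / 0.1011 = 1937.2453 W

R_total = 0.1011 K/W, Q = 1937.2453 W


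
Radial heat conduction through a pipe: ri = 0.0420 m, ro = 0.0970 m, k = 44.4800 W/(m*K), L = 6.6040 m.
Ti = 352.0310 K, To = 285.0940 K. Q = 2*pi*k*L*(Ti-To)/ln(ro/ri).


dT = 66.9370 K
ln(ro/ri) = 0.8370
Q = 2*pi*44.4800*6.6040*66.9370 / 0.8370 = 147594.7935 W

147594.7935 W


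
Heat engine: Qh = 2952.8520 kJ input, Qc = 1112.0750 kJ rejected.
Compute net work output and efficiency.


W = 2952.8520 - 1112.0750 = 1840.7770 kJ
eta = 1840.7770 / 2952.8520 = 0.6234 = 62.3390%

W = 1840.7770 kJ, eta = 62.3390%


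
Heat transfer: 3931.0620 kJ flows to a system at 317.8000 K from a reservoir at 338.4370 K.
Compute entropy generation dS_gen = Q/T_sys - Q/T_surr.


dS_sys = 3931.0620/317.8000 = 12.3696 kJ/K
dS_surr = -3931.0620/338.4370 = -11.6153 kJ/K
dS_gen = 12.3696 - 11.6153 = 0.7543 kJ/K (irreversible)

dS_gen = 0.7543 kJ/K, irreversible


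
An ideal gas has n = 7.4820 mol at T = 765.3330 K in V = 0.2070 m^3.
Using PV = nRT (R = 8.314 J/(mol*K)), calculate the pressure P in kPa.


P = nRT/V = 7.4820 * 8.314 * 765.3330 / 0.2070
= 47607.8056 / 0.2070 = 229989.3990 Pa = 229.9894 kPa

229.9894 kPa


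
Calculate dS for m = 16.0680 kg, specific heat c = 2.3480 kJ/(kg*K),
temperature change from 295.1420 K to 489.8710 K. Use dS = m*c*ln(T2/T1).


T2/T1 = 1.6598
ln(T2/T1) = 0.5067
dS = 16.0680 * 2.3480 * 0.5067 = 19.1161 kJ/K

19.1161 kJ/K


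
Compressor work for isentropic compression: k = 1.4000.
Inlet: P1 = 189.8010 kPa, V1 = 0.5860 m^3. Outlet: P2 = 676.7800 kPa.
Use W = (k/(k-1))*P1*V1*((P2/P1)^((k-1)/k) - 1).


(k-1)/k = 0.2857
(P2/P1)^exp = 1.4380
W = 3.5000 * 189.8010 * 0.5860 * (1.4380 - 1) = 170.5028 kJ

170.5028 kJ


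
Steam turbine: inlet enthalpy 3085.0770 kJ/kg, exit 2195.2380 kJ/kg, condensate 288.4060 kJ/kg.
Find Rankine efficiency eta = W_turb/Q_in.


W = 889.8390 kJ/kg
Q_in = 2796.6710 kJ/kg
eta = 0.3182 = 31.8178%

eta = 31.8178%


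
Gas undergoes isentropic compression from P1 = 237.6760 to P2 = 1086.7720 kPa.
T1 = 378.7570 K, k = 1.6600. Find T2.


(k-1)/k = 0.3976
(P2/P1)^exp = 1.8301
T2 = 378.7570 * 1.8301 = 693.1563 K

693.1563 K


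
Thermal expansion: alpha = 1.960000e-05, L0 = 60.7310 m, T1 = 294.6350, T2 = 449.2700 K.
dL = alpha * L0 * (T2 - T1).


dT = 154.6350 K
dL = 1.960000e-05 * 60.7310 * 154.6350 = 0.184066 m
L_final = 60.915066 m

dL = 0.184066 m


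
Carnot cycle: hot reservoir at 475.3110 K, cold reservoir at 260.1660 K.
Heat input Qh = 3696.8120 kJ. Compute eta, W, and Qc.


eta = 1 - 260.1660/475.3110 = 0.4526
W = 0.4526 * 3696.8120 = 1673.3268 kJ
Qc = 3696.8120 - 1673.3268 = 2023.4852 kJ

eta = 45.2640%, W = 1673.3268 kJ, Qc = 2023.4852 kJ


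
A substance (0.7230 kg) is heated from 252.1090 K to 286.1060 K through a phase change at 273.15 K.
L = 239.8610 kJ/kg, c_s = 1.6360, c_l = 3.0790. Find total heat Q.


Q1 (sensible, solid) = 0.7230 * 1.6360 * 21.0410 = 24.8879 kJ
Q2 (latent) = 0.7230 * 239.8610 = 173.4195 kJ
Q3 (sensible, liquid) = 0.7230 * 3.0790 * 12.9560 = 28.8416 kJ
Q_total = 227.1490 kJ

227.1490 kJ


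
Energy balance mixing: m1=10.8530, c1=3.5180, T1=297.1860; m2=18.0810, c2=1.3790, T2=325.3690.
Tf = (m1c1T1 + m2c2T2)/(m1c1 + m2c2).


num = 19459.4680
den = 63.1146
Tf = 308.3198 K

308.3198 K


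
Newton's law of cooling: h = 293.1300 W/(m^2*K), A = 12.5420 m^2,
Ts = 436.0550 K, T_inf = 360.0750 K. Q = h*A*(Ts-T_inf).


dT = 75.9800 K
Q = 293.1300 * 12.5420 * 75.9800 = 279335.6422 W

279335.6422 W


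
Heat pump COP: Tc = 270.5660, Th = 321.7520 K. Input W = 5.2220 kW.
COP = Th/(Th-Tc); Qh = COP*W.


COP = 321.7520 / 51.1860 = 6.2859
Qh = 6.2859 * 5.2220 = 32.8252 kW

COP = 6.2859, Qh = 32.8252 kW


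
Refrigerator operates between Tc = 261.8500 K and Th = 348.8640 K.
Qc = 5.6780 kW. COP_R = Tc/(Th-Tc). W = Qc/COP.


COP = 261.8500 / 87.0140 = 3.0093
W = 5.6780 / 3.0093 = 1.8868 kW

COP = 3.0093, W = 1.8868 kW


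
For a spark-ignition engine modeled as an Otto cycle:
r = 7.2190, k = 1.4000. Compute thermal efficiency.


r^(k-1) = 2.2049
eta = 1 - 1/2.2049 = 0.5465 = 54.6467%

54.6467%


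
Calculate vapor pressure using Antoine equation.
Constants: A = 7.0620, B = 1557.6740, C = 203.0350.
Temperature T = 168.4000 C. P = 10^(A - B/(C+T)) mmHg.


C+T = 371.4350
B/(C+T) = 4.1937
log10(P) = 7.0620 - 4.1937 = 2.8683
P = 10^2.8683 = 738.4735 mmHg

738.4735 mmHg


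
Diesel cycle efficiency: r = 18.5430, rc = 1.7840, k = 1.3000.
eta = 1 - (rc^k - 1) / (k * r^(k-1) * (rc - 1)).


r^(k-1) = 2.4013
rc^k = 2.1223
eta = 0.5414 = 54.1428%

54.1428%


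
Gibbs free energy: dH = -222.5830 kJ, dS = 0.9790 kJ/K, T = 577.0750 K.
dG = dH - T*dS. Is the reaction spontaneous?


T*dS = 577.0750 * 0.9790 = 564.9564 kJ
dG = -222.5830 - 564.9564 = -787.5394 kJ (spontaneous)

dG = -787.5394 kJ, spontaneous


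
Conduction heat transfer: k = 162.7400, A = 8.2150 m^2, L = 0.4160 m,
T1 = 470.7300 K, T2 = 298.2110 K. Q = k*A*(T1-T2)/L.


dT = 172.5190 K
Q = 162.7400 * 8.2150 * 172.5190 / 0.4160 = 554428.4159 W

554428.4159 W


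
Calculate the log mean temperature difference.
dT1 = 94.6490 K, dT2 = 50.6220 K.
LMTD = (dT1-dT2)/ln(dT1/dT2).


dT1/dT2 = 1.8697
ln(dT1/dT2) = 0.6258
LMTD = 44.0270 / 0.6258 = 70.3544 K

70.3544 K


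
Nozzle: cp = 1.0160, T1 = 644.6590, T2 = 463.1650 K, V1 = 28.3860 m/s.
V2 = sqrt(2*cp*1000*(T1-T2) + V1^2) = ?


dT = 181.4940 K
2*cp*1000*dT = 368795.8080
V1^2 = 805.7650
V2 = sqrt(369601.5730) = 607.9487 m/s

607.9487 m/s


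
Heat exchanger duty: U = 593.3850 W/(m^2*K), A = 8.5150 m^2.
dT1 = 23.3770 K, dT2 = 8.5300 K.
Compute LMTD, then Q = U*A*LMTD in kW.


LMTD = 14.7268 K
Q = 593.3850 * 8.5150 * 14.7268 = 74409.6142 W = 74.4096 kW

74.4096 kW


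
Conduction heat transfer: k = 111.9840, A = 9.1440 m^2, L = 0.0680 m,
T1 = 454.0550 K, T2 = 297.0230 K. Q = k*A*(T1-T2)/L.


dT = 157.0320 K
Q = 111.9840 * 9.1440 * 157.0320 / 0.0680 = 2364674.9072 W

2364674.9072 W


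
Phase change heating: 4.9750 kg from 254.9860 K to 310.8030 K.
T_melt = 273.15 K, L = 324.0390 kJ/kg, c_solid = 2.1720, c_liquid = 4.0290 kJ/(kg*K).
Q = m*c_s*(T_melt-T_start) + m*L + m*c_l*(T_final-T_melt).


Q1 (sensible, solid) = 4.9750 * 2.1720 * 18.1640 = 196.2747 kJ
Q2 (latent) = 4.9750 * 324.0390 = 1612.0940 kJ
Q3 (sensible, liquid) = 4.9750 * 4.0290 * 37.6530 = 754.7271 kJ
Q_total = 2563.0958 kJ

2563.0958 kJ


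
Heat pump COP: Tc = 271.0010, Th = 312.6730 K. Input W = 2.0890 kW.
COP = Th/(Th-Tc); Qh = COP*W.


COP = 312.6730 / 41.6720 = 7.5032
Qh = 7.5032 * 2.0890 = 15.6742 kW

COP = 7.5032, Qh = 15.6742 kW


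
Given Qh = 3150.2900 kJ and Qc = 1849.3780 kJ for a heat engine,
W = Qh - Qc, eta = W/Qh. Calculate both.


W = 3150.2900 - 1849.3780 = 1300.9120 kJ
eta = 1300.9120 / 3150.2900 = 0.4129 = 41.2950%

W = 1300.9120 kJ, eta = 41.2950%


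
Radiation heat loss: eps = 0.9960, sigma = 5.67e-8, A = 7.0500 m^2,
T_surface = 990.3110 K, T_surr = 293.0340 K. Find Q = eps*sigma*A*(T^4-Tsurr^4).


T^4 = 9.6180e+11
Tsurr^4 = 7.3735e+09
Q = 0.9960 * 5.67e-8 * 7.0500 * 9.5443e+11 = 379993.0629 W

379993.0629 W


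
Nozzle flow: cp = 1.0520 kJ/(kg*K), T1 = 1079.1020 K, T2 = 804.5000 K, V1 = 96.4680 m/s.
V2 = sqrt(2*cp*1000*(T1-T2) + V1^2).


dT = 274.6020 K
2*cp*1000*dT = 577762.6080
V1^2 = 9306.0750
V2 = sqrt(587068.6830) = 766.2041 m/s

766.2041 m/s
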